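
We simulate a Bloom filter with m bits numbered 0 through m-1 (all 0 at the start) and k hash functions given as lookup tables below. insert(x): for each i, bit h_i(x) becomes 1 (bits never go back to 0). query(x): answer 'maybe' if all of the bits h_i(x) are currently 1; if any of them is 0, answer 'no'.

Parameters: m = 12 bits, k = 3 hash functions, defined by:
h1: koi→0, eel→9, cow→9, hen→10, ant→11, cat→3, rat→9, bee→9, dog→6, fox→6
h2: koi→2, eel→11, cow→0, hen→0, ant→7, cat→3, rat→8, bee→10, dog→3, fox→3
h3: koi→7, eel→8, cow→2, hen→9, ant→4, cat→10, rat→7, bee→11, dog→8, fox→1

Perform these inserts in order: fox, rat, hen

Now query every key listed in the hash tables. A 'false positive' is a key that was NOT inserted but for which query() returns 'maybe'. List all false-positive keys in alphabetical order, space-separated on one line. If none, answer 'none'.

Start: bits=000000000000
After insert 'fox': sets bits 1 3 6 -> bits=010100100000
After insert 'rat': sets bits 7 8 9 -> bits=010100111100
After insert 'hen': sets bits 0 9 10 -> bits=110100111110
Not inserted: ant bee cat cow dog eel koi — query each against bits=110100111110:
query ant: checks bit4=0, bit7=1, bit11=0 (has a 0) -> no => not a false positive
query bee: checks bit9=1, bit10=1, bit11=0 (has a 0) -> no => not a false positive
query cat: checks bit3=1, bit10=1 (all 1) -> maybe => FALSE POSITIVE
query cow: checks bit0=1, bit2=0, bit9=1 (has a 0) -> no => not a false positive
query dog: checks bit3=1, bit6=1, bit8=1 (all 1) -> maybe => FALSE POSITIVE
query eel: checks bit8=1, bit9=1, bit11=0 (has a 0) -> no => not a false positive
query koi: checks bit0=1, bit2=0, bit7=1 (has a 0) -> no => not a false positive
False positives (alphabetical): cat dog

Answer: cat dog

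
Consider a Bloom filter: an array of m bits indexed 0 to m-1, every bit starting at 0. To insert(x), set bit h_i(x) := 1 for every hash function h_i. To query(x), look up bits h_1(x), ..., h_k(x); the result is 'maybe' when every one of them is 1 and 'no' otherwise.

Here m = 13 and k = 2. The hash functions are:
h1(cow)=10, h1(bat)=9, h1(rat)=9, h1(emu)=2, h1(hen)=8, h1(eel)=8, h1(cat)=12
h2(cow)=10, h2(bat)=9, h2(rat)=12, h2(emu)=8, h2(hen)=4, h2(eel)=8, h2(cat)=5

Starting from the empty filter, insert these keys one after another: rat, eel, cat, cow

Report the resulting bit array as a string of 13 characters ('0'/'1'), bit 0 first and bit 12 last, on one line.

Answer: 0000010011101

Derivation:
Start: bits=0000000000000
After insert 'rat': sets bits 9 12 -> bits=0000000001001
After insert 'eel': sets bits 8 -> bits=0000000011001
After insert 'cat': sets bits 5 12 -> bits=0000010011001
After insert 'cow': sets bits 10 -> bits=0000010011101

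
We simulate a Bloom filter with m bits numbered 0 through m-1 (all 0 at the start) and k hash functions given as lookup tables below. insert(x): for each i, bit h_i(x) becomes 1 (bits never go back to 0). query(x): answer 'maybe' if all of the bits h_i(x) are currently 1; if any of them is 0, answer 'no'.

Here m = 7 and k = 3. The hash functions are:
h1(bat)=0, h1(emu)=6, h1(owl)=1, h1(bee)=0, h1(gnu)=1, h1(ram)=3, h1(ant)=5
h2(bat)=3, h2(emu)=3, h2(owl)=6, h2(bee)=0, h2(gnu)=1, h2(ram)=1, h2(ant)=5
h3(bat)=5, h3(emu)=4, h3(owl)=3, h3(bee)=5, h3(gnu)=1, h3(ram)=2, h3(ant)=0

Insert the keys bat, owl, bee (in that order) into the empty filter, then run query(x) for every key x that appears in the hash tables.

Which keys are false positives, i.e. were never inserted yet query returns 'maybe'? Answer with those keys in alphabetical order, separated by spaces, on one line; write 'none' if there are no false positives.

Start: bits=0000000
After insert 'bat': sets bits 0 3 5 -> bits=1001010
After insert 'owl': sets bits 1 3 6 -> bits=1101011
After insert 'bee': sets bits 0 5 -> bits=1101011
Not inserted: ant emu gnu ram — query each against bits=1101011:
query ant: checks bit0=1, bit5=1 (all 1) -> maybe => FALSE POSITIVE
query emu: checks bit3=1, bit4=0, bit6=1 (has a 0) -> no => not a false positive
query gnu: checks bit1=1 (all 1) -> maybe => FALSE POSITIVE
query ram: checks bit1=1, bit2=0, bit3=1 (has a 0) -> no => not a false positive
False positives (alphabetical): ant gnu

Answer: ant gnu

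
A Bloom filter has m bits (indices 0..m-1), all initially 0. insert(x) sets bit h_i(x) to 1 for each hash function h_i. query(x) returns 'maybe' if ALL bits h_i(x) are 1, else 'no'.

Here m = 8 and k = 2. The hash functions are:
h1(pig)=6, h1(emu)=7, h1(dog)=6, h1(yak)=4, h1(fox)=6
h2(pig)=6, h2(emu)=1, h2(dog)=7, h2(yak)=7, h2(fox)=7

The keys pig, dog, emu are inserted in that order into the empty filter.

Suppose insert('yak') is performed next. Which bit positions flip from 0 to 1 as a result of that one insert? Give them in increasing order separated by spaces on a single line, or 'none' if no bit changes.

Answer: 4

Derivation:
Start: bits=00000000
After insert 'pig': sets bits 6 -> bits=00000010
After insert 'dog': sets bits 6 7 -> bits=00000011
After insert 'emu': sets bits 1 7 -> bits=01000011
insert 'yak' would touch bits 4 7; currently bit4=0, bit7=1
Bits that are 0 among those (would change 0->1): 4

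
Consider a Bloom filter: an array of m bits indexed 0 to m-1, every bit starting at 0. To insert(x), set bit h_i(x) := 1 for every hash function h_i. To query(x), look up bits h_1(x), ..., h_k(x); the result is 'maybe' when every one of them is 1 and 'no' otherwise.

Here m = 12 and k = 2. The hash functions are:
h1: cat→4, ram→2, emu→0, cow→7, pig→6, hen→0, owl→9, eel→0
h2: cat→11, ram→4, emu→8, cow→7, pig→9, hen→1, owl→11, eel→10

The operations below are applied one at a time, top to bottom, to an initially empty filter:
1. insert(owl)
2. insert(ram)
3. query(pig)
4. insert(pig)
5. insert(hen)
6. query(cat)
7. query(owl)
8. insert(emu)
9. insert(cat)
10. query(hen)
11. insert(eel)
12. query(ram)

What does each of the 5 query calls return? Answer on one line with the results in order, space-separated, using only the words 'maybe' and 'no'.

Answer: no maybe maybe maybe maybe

Derivation:
Start: bits=000000000000
Op 1: insert owl -> sets bits 9 11 -> bits=000000000101
Op 2: insert ram -> sets bits 2 4 -> bits=001010000101
Op 3: query pig -> checks bit6=0, bit9=1 (has a 0) -> no
Op 4: insert pig -> sets bits 6 9 -> bits=001010100101
Op 5: insert hen -> sets bits 0 1 -> bits=111010100101
Op 6: query cat -> checks bit4=1, bit11=1 (all 1) -> maybe
Op 7: query owl -> checks bit9=1, bit11=1 (all 1) -> maybe
Op 8: insert emu -> sets bits 0 8 -> bits=111010101101
Op 9: insert cat -> sets bits 4 11 -> bits=111010101101
Op 10: query hen -> checks bit0=1, bit1=1 (all 1) -> maybe
Op 11: insert eel -> sets bits 0 10 -> bits=111010101111
Op 12: query ram -> checks bit2=1, bit4=1 (all 1) -> maybe
Query results in order: no maybe maybe maybe maybe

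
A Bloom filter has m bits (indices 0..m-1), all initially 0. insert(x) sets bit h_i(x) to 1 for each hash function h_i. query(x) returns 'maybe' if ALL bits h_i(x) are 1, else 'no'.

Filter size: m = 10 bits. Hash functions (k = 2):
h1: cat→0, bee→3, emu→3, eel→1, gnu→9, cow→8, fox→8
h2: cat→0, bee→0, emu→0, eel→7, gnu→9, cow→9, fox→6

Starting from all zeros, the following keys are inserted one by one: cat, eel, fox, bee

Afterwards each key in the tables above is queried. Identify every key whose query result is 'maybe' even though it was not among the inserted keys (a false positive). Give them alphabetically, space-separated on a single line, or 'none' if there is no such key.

Answer: emu

Derivation:
Start: bits=0000000000
After insert 'cat': sets bits 0 -> bits=1000000000
After insert 'eel': sets bits 1 7 -> bits=1100000100
After insert 'fox': sets bits 6 8 -> bits=1100001110
After insert 'bee': sets bits 0 3 -> bits=1101001110
Not inserted: cow emu gnu — query each against bits=1101001110:
query cow: checks bit8=1, bit9=0 (has a 0) -> no => not a false positive
query emu: checks bit0=1, bit3=1 (all 1) -> maybe => FALSE POSITIVE
query gnu: checks bit9=0 (has a 0) -> no => not a false positive
False positives (alphabetical): emu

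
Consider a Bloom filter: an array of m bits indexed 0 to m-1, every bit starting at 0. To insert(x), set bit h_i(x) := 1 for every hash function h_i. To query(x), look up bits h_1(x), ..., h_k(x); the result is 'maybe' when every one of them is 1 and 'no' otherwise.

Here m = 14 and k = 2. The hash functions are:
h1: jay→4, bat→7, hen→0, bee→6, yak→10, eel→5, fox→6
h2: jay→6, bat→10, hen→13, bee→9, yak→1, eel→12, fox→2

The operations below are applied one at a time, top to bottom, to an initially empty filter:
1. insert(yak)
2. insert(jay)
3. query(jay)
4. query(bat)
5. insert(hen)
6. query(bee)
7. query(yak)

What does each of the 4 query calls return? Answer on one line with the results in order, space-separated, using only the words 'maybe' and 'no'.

Start: bits=00000000000000
Op 1: insert yak -> sets bits 1 10 -> bits=01000000001000
Op 2: insert jay -> sets bits 4 6 -> bits=01001010001000
Op 3: query jay -> checks bit4=1, bit6=1 (all 1) -> maybe
Op 4: query bat -> checks bit7=0, bit10=1 (has a 0) -> no
Op 5: insert hen -> sets bits 0 13 -> bits=11001010001001
Op 6: query bee -> checks bit6=1, bit9=0 (has a 0) -> no
Op 7: query yak -> checks bit1=1, bit10=1 (all 1) -> maybe
Query results in order: maybe no no maybe

Answer: maybe no no maybe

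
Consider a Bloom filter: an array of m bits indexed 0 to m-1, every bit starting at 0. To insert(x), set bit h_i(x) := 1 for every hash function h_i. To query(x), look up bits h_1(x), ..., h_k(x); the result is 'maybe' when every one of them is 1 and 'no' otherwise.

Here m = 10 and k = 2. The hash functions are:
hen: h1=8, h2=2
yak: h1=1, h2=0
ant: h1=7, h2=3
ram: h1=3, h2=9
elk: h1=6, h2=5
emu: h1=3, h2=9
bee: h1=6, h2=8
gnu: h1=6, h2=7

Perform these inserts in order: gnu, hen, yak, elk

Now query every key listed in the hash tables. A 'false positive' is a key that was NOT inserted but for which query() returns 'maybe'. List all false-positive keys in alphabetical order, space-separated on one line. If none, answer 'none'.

Answer: bee

Derivation:
Start: bits=0000000000
After insert 'gnu': sets bits 6 7 -> bits=0000001100
After insert 'hen': sets bits 2 8 -> bits=0010001110
After insert 'yak': sets bits 0 1 -> bits=1110001110
After insert 'elk': sets bits 5 6 -> bits=1110011110
Not inserted: ant bee emu ram — query each against bits=1110011110:
query ant: checks bit3=0, bit7=1 (has a 0) -> no => not a false positive
query bee: checks bit6=1, bit8=1 (all 1) -> maybe => FALSE POSITIVE
query emu: checks bit3=0, bit9=0 (has a 0) -> no => not a false positive
query ram: checks bit3=0, bit9=0 (has a 0) -> no => not a false positive
False positives (alphabetical): bee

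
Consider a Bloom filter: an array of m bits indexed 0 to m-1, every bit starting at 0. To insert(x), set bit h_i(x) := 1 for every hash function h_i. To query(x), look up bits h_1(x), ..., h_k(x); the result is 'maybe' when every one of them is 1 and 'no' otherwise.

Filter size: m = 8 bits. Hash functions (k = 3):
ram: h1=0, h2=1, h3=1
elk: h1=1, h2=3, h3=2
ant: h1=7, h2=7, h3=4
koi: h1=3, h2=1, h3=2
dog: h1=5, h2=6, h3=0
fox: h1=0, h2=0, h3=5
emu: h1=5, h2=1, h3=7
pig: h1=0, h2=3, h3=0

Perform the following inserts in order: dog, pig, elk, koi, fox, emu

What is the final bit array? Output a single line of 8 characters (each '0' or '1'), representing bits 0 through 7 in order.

Start: bits=00000000
After insert 'dog': sets bits 0 5 6 -> bits=10000110
After insert 'pig': sets bits 0 3 -> bits=10010110
After insert 'elk': sets bits 1 2 3 -> bits=11110110
After insert 'koi': sets bits 1 2 3 -> bits=11110110
After insert 'fox': sets bits 0 5 -> bits=11110110
After insert 'emu': sets bits 1 5 7 -> bits=11110111

Answer: 11110111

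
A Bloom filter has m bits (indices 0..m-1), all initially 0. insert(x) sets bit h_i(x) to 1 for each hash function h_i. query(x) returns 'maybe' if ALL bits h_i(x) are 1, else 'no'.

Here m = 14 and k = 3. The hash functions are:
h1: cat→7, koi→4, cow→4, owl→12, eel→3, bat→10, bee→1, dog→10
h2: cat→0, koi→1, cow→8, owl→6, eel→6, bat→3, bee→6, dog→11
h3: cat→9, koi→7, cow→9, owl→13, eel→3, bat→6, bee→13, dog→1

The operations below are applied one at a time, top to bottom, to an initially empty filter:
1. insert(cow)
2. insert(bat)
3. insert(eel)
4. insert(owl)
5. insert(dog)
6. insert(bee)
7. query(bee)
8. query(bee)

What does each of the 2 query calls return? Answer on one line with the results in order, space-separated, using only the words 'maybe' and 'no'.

Start: bits=00000000000000
Op 1: insert cow -> sets bits 4 8 9 -> bits=00001000110000
Op 2: insert bat -> sets bits 3 6 10 -> bits=00011010111000
Op 3: insert eel -> sets bits 3 6 -> bits=00011010111000
Op 4: insert owl -> sets bits 6 12 13 -> bits=00011010111011
Op 5: insert dog -> sets bits 1 10 11 -> bits=01011010111111
Op 6: insert bee -> sets bits 1 6 13 -> bits=01011010111111
Op 7: query bee -> checks bit1=1, bit6=1, bit13=1 (all 1) -> maybe
Op 8: query bee -> checks bit1=1, bit6=1, bit13=1 (all 1) -> maybe
Query results in order: maybe maybe

Answer: maybe maybe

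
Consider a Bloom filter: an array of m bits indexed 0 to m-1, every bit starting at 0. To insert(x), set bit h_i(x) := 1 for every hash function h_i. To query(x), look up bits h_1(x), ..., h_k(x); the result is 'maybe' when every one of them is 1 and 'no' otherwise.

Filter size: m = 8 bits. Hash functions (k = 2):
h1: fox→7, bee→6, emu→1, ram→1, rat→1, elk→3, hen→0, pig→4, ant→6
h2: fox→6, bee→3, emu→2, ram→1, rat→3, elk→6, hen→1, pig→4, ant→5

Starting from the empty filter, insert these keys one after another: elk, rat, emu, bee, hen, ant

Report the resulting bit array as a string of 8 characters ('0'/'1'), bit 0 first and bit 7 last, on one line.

Answer: 11110110

Derivation:
Start: bits=00000000
After insert 'elk': sets bits 3 6 -> bits=00010010
After insert 'rat': sets bits 1 3 -> bits=01010010
After insert 'emu': sets bits 1 2 -> bits=01110010
After insert 'bee': sets bits 3 6 -> bits=01110010
After insert 'hen': sets bits 0 1 -> bits=11110010
After insert 'ant': sets bits 5 6 -> bits=11110110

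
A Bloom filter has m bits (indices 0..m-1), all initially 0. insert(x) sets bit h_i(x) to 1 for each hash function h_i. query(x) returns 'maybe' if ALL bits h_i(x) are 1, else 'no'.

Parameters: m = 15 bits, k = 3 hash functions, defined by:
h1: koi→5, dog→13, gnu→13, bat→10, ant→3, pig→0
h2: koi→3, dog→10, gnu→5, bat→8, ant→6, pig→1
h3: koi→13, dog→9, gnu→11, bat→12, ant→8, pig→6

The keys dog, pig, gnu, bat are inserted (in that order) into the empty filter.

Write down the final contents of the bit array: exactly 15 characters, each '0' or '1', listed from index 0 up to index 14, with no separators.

Answer: 110001101111110

Derivation:
Start: bits=000000000000000
After insert 'dog': sets bits 9 10 13 -> bits=000000000110010
After insert 'pig': sets bits 0 1 6 -> bits=110000100110010
After insert 'gnu': sets bits 5 11 13 -> bits=110001100111010
After insert 'bat': sets bits 8 10 12 -> bits=110001101111110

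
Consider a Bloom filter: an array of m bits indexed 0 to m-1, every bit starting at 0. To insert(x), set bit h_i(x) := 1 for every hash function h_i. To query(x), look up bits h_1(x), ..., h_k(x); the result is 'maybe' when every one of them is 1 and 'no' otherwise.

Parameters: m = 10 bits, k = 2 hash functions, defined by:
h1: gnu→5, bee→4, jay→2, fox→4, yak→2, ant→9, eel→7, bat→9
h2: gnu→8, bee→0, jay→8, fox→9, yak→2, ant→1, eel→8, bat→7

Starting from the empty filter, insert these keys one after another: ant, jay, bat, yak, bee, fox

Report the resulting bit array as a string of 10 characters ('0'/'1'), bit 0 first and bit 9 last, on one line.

Answer: 1110100111

Derivation:
Start: bits=0000000000
After insert 'ant': sets bits 1 9 -> bits=0100000001
After insert 'jay': sets bits 2 8 -> bits=0110000011
After insert 'bat': sets bits 7 9 -> bits=0110000111
After insert 'yak': sets bits 2 -> bits=0110000111
After insert 'bee': sets bits 0 4 -> bits=1110100111
After insert 'fox': sets bits 4 9 -> bits=1110100111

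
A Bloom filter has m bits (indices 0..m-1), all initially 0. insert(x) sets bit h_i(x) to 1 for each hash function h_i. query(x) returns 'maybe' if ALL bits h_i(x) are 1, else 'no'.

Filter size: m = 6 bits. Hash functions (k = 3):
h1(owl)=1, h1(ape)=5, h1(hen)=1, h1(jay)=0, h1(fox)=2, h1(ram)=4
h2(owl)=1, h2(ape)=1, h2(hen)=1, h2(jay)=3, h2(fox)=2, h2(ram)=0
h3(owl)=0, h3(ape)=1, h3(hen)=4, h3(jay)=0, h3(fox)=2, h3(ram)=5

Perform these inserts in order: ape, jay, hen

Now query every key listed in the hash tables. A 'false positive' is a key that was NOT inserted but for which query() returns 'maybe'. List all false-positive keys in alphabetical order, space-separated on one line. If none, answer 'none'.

Answer: owl ram

Derivation:
Start: bits=000000
After insert 'ape': sets bits 1 5 -> bits=010001
After insert 'jay': sets bits 0 3 -> bits=110101
After insert 'hen': sets bits 1 4 -> bits=110111
Not inserted: fox owl ram — query each against bits=110111:
query fox: checks bit2=0 (has a 0) -> no => not a false positive
query owl: checks bit0=1, bit1=1 (all 1) -> maybe => FALSE POSITIVE
query ram: checks bit0=1, bit4=1, bit5=1 (all 1) -> maybe => FALSE POSITIVE
False positives (alphabetical): owl ram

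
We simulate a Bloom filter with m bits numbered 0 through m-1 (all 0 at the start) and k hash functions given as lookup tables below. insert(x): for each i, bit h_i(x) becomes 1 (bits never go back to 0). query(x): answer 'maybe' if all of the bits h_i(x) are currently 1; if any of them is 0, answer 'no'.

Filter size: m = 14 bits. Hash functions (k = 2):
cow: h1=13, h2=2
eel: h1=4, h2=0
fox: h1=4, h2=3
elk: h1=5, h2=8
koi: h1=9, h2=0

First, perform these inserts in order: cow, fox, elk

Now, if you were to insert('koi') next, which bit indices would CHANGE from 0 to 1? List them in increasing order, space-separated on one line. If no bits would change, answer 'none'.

Start: bits=00000000000000
After insert 'cow': sets bits 2 13 -> bits=00100000000001
After insert 'fox': sets bits 3 4 -> bits=00111000000001
After insert 'elk': sets bits 5 8 -> bits=00111100100001
insert 'koi' would touch bits 0 9; currently bit0=0, bit9=0
Bits that are 0 among those (would change 0->1): 0 9

Answer: 0 9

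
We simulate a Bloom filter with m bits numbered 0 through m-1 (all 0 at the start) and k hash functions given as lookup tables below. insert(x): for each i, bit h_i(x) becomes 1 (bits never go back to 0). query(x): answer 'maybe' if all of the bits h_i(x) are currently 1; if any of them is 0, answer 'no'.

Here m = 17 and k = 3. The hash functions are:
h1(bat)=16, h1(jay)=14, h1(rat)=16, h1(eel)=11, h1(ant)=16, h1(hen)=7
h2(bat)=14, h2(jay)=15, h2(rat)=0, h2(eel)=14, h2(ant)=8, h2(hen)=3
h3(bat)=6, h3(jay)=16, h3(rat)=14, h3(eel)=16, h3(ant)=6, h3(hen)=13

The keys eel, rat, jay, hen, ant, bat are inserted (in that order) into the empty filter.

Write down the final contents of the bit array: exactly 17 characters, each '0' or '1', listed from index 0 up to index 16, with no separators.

Answer: 10010011100101111

Derivation:
Start: bits=00000000000000000
After insert 'eel': sets bits 11 14 16 -> bits=00000000000100101
After insert 'rat': sets bits 0 14 16 -> bits=10000000000100101
After insert 'jay': sets bits 14 15 16 -> bits=10000000000100111
After insert 'hen': sets bits 3 7 13 -> bits=10010001000101111
After insert 'ant': sets bits 6 8 16 -> bits=10010011100101111
After insert 'bat': sets bits 6 14 16 -> bits=10010011100101111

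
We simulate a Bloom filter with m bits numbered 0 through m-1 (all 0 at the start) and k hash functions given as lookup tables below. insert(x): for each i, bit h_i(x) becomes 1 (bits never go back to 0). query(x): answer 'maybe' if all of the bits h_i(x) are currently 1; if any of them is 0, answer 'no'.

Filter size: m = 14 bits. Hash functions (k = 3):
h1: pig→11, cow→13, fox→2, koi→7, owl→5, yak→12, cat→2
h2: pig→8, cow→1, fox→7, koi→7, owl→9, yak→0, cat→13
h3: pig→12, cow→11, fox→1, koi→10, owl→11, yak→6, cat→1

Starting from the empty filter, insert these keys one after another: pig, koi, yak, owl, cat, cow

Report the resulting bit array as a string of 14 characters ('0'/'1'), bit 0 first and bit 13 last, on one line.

Answer: 11100111111111

Derivation:
Start: bits=00000000000000
After insert 'pig': sets bits 8 11 12 -> bits=00000000100110
After insert 'koi': sets bits 7 10 -> bits=00000001101110
After insert 'yak': sets bits 0 6 12 -> bits=10000011101110
After insert 'owl': sets bits 5 9 11 -> bits=10000111111110
After insert 'cat': sets bits 1 2 13 -> bits=11100111111111
After insert 'cow': sets bits 1 11 13 -> bits=11100111111111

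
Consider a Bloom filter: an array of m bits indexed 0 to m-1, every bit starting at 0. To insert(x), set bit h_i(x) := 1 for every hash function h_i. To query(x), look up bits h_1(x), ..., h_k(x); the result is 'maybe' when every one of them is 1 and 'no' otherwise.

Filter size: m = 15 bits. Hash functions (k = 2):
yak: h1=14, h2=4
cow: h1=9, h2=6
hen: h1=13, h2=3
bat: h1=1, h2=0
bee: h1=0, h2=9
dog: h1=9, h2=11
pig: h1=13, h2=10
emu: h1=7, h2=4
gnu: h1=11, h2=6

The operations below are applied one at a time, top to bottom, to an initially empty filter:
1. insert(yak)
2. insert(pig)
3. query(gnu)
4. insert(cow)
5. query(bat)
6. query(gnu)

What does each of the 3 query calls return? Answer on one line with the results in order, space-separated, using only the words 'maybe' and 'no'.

Start: bits=000000000000000
Op 1: insert yak -> sets bits 4 14 -> bits=000010000000001
Op 2: insert pig -> sets bits 10 13 -> bits=000010000010011
Op 3: query gnu -> checks bit6=0, bit11=0 (has a 0) -> no
Op 4: insert cow -> sets bits 6 9 -> bits=000010100110011
Op 5: query bat -> checks bit0=0, bit1=0 (has a 0) -> no
Op 6: query gnu -> checks bit6=1, bit11=0 (has a 0) -> no
Query results in order: no no no

Answer: no no no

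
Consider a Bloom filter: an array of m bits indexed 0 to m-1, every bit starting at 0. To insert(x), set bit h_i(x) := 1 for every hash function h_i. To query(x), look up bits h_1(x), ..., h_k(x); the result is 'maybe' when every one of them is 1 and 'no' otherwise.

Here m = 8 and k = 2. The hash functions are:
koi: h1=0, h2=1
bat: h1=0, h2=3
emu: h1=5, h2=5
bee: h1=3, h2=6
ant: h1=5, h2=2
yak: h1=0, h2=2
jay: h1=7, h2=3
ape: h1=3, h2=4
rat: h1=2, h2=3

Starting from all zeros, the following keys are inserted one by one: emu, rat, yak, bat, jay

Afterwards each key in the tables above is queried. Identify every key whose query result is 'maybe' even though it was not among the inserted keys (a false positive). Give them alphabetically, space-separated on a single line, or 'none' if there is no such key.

Answer: ant

Derivation:
Start: bits=00000000
After insert 'emu': sets bits 5 -> bits=00000100
After insert 'rat': sets bits 2 3 -> bits=00110100
After insert 'yak': sets bits 0 2 -> bits=10110100
After insert 'bat': sets bits 0 3 -> bits=10110100
After insert 'jay': sets bits 3 7 -> bits=10110101
Not inserted: ant ape bee koi — query each against bits=10110101:
query ant: checks bit2=1, bit5=1 (all 1) -> maybe => FALSE POSITIVE
query ape: checks bit3=1, bit4=0 (has a 0) -> no => not a false positive
query bee: checks bit3=1, bit6=0 (has a 0) -> no => not a false positive
query koi: checks bit0=1, bit1=0 (has a 0) -> no => not a false positive
False positives (alphabetical): ant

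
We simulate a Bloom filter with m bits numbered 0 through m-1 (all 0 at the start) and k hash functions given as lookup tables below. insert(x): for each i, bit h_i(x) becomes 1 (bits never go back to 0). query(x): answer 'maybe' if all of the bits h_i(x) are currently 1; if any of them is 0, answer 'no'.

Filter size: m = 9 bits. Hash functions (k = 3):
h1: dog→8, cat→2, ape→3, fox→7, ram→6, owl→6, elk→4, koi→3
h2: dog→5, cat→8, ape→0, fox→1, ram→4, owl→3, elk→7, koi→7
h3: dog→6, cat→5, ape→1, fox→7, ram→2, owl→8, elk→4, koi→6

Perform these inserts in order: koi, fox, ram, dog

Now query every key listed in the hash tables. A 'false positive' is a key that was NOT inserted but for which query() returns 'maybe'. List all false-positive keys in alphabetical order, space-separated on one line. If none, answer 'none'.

Start: bits=000000000
After insert 'koi': sets bits 3 6 7 -> bits=000100110
After insert 'fox': sets bits 1 7 -> bits=010100110
After insert 'ram': sets bits 2 4 6 -> bits=011110110
After insert 'dog': sets bits 5 6 8 -> bits=011111111
Not inserted: ape cat elk owl — query each against bits=011111111:
query ape: checks bit0=0, bit1=1, bit3=1 (has a 0) -> no => not a false positive
query cat: checks bit2=1, bit5=1, bit8=1 (all 1) -> maybe => FALSE POSITIVE
query elk: checks bit4=1, bit7=1 (all 1) -> maybe => FALSE POSITIVE
query owl: checks bit3=1, bit6=1, bit8=1 (all 1) -> maybe => FALSE POSITIVE
False positives (alphabetical): cat elk owl

Answer: cat elk owl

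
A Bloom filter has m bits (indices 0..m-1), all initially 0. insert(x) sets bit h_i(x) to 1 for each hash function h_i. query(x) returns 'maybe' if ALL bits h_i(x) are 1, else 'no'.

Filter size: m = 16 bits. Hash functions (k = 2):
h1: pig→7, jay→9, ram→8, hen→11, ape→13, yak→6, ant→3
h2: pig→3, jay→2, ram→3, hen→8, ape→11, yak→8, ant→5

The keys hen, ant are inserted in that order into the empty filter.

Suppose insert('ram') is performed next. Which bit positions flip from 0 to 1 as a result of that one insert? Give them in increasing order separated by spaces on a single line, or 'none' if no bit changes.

Answer: none

Derivation:
Start: bits=0000000000000000
After insert 'hen': sets bits 8 11 -> bits=0000000010010000
After insert 'ant': sets bits 3 5 -> bits=0001010010010000
insert 'ram' would touch bits 3 8; currently bit3=1, bit8=1
Bits that are 0 among those (would change 0->1): none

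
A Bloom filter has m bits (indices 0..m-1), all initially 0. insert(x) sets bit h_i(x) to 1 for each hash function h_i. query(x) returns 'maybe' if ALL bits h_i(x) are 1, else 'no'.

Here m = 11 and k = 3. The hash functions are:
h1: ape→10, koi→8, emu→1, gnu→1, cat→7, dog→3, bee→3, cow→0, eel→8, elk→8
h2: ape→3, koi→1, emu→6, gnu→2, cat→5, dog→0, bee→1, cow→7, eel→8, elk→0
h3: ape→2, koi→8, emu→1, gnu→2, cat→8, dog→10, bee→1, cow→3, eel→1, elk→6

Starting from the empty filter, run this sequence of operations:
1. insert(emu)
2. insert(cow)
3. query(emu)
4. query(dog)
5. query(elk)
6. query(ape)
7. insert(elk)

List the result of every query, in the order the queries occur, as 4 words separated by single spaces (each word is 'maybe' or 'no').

Answer: maybe no no no

Derivation:
Start: bits=00000000000
Op 1: insert emu -> sets bits 1 6 -> bits=01000010000
Op 2: insert cow -> sets bits 0 3 7 -> bits=11010011000
Op 3: query emu -> checks bit1=1, bit6=1 (all 1) -> maybe
Op 4: query dog -> checks bit0=1, bit3=1, bit10=0 (has a 0) -> no
Op 5: query elk -> checks bit0=1, bit6=1, bit8=0 (has a 0) -> no
Op 6: query ape -> checks bit2=0, bit3=1, bit10=0 (has a 0) -> no
Op 7: insert elk -> sets bits 0 6 8 -> bits=11010011100
Query results in order: maybe no no no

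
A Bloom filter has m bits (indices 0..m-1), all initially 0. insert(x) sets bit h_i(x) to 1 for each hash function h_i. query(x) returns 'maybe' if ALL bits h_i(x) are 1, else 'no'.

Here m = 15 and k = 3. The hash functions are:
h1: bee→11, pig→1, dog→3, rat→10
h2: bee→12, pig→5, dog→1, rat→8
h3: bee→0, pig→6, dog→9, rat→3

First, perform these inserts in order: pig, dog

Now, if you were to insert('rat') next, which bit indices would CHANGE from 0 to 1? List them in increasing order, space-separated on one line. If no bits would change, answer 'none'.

Answer: 8 10

Derivation:
Start: bits=000000000000000
After insert 'pig': sets bits 1 5 6 -> bits=010001100000000
After insert 'dog': sets bits 1 3 9 -> bits=010101100100000
insert 'rat' would touch bits 3 8 10; currently bit3=1, bit8=0, bit10=0
Bits that are 0 among those (would change 0->1): 8 10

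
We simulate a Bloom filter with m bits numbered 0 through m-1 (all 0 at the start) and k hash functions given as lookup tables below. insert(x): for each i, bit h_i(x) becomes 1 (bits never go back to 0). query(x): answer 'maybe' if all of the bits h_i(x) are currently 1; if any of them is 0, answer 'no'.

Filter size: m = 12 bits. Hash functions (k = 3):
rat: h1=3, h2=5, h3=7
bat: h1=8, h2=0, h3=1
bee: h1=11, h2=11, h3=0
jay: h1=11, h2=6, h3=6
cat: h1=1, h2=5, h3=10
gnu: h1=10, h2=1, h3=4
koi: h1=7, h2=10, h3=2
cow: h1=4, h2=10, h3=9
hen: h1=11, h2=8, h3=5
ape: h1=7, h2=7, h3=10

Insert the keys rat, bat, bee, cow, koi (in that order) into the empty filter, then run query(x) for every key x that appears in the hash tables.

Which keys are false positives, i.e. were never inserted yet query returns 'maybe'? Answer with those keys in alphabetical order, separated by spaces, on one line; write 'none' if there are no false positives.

Start: bits=000000000000
After insert 'rat': sets bits 3 5 7 -> bits=000101010000
After insert 'bat': sets bits 0 1 8 -> bits=110101011000
After insert 'bee': sets bits 0 11 -> bits=110101011001
After insert 'cow': sets bits 4 9 10 -> bits=110111011111
After insert 'koi': sets bits 2 7 10 -> bits=111111011111
Not inserted: ape cat gnu hen jay — query each against bits=111111011111:
query ape: checks bit7=1, bit10=1 (all 1) -> maybe => FALSE POSITIVE
query cat: checks bit1=1, bit5=1, bit10=1 (all 1) -> maybe => FALSE POSITIVE
query gnu: checks bit1=1, bit4=1, bit10=1 (all 1) -> maybe => FALSE POSITIVE
query hen: checks bit5=1, bit8=1, bit11=1 (all 1) -> maybe => FALSE POSITIVE
query jay: checks bit6=0, bit11=1 (has a 0) -> no => not a false positive
False positives (alphabetical): ape cat gnu hen

Answer: ape cat gnu hen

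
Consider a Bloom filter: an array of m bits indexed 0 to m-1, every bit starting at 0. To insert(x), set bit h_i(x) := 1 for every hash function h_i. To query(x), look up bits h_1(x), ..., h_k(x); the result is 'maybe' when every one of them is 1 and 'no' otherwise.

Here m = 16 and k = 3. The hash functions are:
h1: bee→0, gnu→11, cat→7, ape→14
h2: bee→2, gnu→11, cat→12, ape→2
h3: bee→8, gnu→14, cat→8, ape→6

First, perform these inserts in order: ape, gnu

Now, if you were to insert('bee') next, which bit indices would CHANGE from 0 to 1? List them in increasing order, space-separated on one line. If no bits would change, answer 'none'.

Answer: 0 8

Derivation:
Start: bits=0000000000000000
After insert 'ape': sets bits 2 6 14 -> bits=0010001000000010
After insert 'gnu': sets bits 11 14 -> bits=0010001000010010
insert 'bee' would touch bits 0 2 8; currently bit0=0, bit2=1, bit8=0
Bits that are 0 among those (would change 0->1): 0 8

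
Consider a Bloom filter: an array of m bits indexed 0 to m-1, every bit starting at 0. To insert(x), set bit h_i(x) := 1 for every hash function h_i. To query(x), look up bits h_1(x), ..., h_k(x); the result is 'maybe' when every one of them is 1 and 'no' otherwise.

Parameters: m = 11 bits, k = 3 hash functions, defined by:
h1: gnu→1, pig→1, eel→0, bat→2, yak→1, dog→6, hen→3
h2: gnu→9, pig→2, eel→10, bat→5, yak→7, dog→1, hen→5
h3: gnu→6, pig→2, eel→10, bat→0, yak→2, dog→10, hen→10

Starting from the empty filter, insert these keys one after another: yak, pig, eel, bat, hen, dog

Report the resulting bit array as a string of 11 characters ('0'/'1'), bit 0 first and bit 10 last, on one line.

Answer: 11110111001

Derivation:
Start: bits=00000000000
After insert 'yak': sets bits 1 2 7 -> bits=01100001000
After insert 'pig': sets bits 1 2 -> bits=01100001000
After insert 'eel': sets bits 0 10 -> bits=11100001001
After insert 'bat': sets bits 0 2 5 -> bits=11100101001
After insert 'hen': sets bits 3 5 10 -> bits=11110101001
After insert 'dog': sets bits 1 6 10 -> bits=11110111001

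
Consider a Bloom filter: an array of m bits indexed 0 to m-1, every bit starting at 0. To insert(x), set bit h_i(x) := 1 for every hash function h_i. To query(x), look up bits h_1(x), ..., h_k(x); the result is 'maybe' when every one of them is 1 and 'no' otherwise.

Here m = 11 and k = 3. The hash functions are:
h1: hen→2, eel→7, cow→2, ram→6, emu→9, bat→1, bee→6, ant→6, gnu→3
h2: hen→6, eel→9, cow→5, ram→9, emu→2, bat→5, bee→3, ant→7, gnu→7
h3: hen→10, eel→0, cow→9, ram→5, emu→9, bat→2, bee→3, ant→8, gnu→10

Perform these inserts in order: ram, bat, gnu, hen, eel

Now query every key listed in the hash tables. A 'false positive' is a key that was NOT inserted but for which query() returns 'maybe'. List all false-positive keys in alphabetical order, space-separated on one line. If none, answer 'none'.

Start: bits=00000000000
After insert 'ram': sets bits 5 6 9 -> bits=00000110010
After insert 'bat': sets bits 1 2 5 -> bits=01100110010
After insert 'gnu': sets bits 3 7 10 -> bits=01110111011
After insert 'hen': sets bits 2 6 10 -> bits=01110111011
After insert 'eel': sets bits 0 7 9 -> bits=11110111011
Not inserted: ant bee cow emu — query each against bits=11110111011:
query ant: checks bit6=1, bit7=1, bit8=0 (has a 0) -> no => not a false positive
query bee: checks bit3=1, bit6=1 (all 1) -> maybe => FALSE POSITIVE
query cow: checks bit2=1, bit5=1, bit9=1 (all 1) -> maybe => FALSE POSITIVE
query emu: checks bit2=1, bit9=1 (all 1) -> maybe => FALSE POSITIVE
False positives (alphabetical): bee cow emu

Answer: bee cow emu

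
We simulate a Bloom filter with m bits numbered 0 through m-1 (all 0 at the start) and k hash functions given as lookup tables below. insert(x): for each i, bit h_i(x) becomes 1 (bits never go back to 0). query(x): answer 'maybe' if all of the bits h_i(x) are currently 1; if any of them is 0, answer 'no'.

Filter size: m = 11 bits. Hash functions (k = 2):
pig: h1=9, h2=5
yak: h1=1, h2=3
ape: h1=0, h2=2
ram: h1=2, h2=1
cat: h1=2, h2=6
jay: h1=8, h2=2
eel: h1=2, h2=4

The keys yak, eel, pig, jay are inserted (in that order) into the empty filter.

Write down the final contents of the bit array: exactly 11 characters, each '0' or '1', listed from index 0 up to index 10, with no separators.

Start: bits=00000000000
After insert 'yak': sets bits 1 3 -> bits=01010000000
After insert 'eel': sets bits 2 4 -> bits=01111000000
After insert 'pig': sets bits 5 9 -> bits=01111100010
After insert 'jay': sets bits 2 8 -> bits=01111100110

Answer: 01111100110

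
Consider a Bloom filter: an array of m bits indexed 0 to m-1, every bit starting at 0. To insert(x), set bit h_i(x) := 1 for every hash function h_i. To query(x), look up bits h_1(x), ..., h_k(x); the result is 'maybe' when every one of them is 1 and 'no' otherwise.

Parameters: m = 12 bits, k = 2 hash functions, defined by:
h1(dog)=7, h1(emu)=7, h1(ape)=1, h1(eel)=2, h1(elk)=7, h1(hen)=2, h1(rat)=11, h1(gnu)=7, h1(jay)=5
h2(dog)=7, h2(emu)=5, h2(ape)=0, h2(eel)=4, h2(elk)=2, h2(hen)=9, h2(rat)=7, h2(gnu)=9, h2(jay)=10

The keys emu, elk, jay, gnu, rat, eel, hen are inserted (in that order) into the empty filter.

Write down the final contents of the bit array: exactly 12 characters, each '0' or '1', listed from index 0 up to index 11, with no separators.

Start: bits=000000000000
After insert 'emu': sets bits 5 7 -> bits=000001010000
After insert 'elk': sets bits 2 7 -> bits=001001010000
After insert 'jay': sets bits 5 10 -> bits=001001010010
After insert 'gnu': sets bits 7 9 -> bits=001001010110
After insert 'rat': sets bits 7 11 -> bits=001001010111
After insert 'eel': sets bits 2 4 -> bits=001011010111
After insert 'hen': sets bits 2 9 -> bits=001011010111

Answer: 001011010111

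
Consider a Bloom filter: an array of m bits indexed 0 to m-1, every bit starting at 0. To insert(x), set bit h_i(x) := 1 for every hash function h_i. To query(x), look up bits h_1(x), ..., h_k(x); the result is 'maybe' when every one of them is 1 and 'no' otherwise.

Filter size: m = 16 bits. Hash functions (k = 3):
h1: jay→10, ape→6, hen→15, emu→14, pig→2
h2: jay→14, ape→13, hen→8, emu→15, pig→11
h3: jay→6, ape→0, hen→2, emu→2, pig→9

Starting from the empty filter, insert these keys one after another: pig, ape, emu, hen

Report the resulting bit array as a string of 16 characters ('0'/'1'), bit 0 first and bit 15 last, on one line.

Answer: 1010001011010111

Derivation:
Start: bits=0000000000000000
After insert 'pig': sets bits 2 9 11 -> bits=0010000001010000
After insert 'ape': sets bits 0 6 13 -> bits=1010001001010100
After insert 'emu': sets bits 2 14 15 -> bits=1010001001010111
After insert 'hen': sets bits 2 8 15 -> bits=1010001011010111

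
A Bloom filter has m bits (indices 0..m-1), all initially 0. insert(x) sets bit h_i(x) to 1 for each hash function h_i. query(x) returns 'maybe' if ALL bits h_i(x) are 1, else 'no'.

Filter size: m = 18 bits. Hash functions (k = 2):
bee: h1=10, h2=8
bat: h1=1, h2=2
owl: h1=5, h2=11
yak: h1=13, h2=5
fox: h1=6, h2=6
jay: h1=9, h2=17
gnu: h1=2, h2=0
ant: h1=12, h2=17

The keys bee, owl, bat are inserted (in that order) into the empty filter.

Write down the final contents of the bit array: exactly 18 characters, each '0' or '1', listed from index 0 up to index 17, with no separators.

Start: bits=000000000000000000
After insert 'bee': sets bits 8 10 -> bits=000000001010000000
After insert 'owl': sets bits 5 11 -> bits=000001001011000000
After insert 'bat': sets bits 1 2 -> bits=011001001011000000

Answer: 011001001011000000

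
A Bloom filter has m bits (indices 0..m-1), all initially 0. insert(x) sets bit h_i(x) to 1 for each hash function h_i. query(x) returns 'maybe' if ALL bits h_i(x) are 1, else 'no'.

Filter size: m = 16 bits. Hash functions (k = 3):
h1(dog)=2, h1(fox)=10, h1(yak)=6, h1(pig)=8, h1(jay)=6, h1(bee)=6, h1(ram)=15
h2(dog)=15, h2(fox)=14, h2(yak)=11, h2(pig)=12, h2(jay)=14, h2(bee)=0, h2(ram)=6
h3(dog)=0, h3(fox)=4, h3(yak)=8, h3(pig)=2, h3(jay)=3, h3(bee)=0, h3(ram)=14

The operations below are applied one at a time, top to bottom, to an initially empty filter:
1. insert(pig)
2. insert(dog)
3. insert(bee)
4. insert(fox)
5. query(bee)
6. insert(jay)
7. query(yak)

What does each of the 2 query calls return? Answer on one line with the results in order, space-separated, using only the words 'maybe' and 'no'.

Start: bits=0000000000000000
Op 1: insert pig -> sets bits 2 8 12 -> bits=0010000010001000
Op 2: insert dog -> sets bits 0 2 15 -> bits=1010000010001001
Op 3: insert bee -> sets bits 0 6 -> bits=1010001010001001
Op 4: insert fox -> sets bits 4 10 14 -> bits=1010101010101011
Op 5: query bee -> checks bit0=1, bit6=1 (all 1) -> maybe
Op 6: insert jay -> sets bits 3 6 14 -> bits=1011101010101011
Op 7: query yak -> checks bit6=1, bit8=1, bit11=0 (has a 0) -> no
Query results in order: maybe no

Answer: maybe no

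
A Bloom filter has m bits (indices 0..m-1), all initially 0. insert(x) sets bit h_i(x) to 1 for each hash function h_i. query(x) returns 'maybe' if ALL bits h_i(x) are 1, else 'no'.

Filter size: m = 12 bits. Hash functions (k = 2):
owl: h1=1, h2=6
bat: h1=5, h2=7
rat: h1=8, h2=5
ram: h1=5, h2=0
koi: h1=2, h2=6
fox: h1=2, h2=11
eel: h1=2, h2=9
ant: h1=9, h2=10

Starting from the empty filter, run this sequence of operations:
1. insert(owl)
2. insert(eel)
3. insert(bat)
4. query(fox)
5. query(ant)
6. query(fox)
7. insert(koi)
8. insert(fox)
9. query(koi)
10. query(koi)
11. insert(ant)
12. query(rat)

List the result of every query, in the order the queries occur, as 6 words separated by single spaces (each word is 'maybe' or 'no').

Answer: no no no maybe maybe no

Derivation:
Start: bits=000000000000
Op 1: insert owl -> sets bits 1 6 -> bits=010000100000
Op 2: insert eel -> sets bits 2 9 -> bits=011000100100
Op 3: insert bat -> sets bits 5 7 -> bits=011001110100
Op 4: query fox -> checks bit2=1, bit11=0 (has a 0) -> no
Op 5: query ant -> checks bit9=1, bit10=0 (has a 0) -> no
Op 6: query fox -> checks bit2=1, bit11=0 (has a 0) -> no
Op 7: insert koi -> sets bits 2 6 -> bits=011001110100
Op 8: insert fox -> sets bits 2 11 -> bits=011001110101
Op 9: query koi -> checks bit2=1, bit6=1 (all 1) -> maybe
Op 10: query koi -> checks bit2=1, bit6=1 (all 1) -> maybe
Op 11: insert ant -> sets bits 9 10 -> bits=011001110111
Op 12: query rat -> checks bit5=1, bit8=0 (has a 0) -> no
Query results in order: no no no maybe maybe no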